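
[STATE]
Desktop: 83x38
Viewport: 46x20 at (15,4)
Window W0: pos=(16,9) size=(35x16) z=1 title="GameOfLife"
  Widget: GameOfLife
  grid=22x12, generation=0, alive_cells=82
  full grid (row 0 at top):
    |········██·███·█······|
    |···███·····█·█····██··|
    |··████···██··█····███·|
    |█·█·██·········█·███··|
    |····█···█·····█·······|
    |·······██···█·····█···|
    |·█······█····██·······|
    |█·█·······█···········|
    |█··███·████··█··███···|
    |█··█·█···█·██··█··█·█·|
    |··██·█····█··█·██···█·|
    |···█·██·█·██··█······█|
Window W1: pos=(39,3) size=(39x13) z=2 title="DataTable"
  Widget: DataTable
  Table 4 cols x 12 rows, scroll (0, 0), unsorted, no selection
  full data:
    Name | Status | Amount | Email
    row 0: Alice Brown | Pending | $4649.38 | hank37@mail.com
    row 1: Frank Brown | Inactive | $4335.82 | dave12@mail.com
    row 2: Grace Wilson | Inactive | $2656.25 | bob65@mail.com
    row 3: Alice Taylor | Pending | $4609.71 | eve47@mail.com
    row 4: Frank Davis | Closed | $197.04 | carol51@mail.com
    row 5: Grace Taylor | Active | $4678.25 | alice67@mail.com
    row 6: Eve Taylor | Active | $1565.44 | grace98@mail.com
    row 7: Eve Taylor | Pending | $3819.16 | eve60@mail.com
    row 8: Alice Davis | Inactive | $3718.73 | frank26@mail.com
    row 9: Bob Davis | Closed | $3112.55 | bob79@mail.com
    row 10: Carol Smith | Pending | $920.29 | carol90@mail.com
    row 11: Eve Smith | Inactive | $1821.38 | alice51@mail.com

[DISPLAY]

                        ┃ DataTable           
                        ┠─────────────────────
                        ┃Name        │Status  
                        ┃────────────┼────────
                        ┃Alice Brown │Pending 
 ┏━━━━━━━━━━━━━━━━━━━━━━┃Frank Brown │Inactive
 ┃ GameOfLife           ┃Grace Wilson│Inactive
 ┠──────────────────────┃Alice Taylor│Pending 
 ┃Gen: 0                ┃Frank Davis │Closed  
 ┃········██·███·█······┃Grace Taylor│Active  
 ┃···███·····█·█····██··┃Eve Taylor  │Active  
 ┃··████···██··█····███·┗━━━━━━━━━━━━━━━━━━━━━
 ┃█·█·██·········█·███··           ┃          
 ┃····█···█·····█·······           ┃          
 ┃·······██···█·····█···           ┃          
 ┃·█······█····██·······           ┃          
 ┃█·█·······█···········           ┃          
 ┃█··███·████··█··███···           ┃          
 ┃█··█·█···█·██··█··█·█·           ┃          
 ┃··██·█····█··█·██···█·           ┃          


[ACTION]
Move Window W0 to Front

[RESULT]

                        ┃ DataTable           
                        ┠─────────────────────
                        ┃Name        │Status  
                        ┃────────────┼────────
                        ┃Alice Brown │Pending 
 ┏━━━━━━━━━━━━━━━━━━━━━━━━━━━━━━━━━┓ │Inactive
 ┃ GameOfLife                      ┃n│Inactive
 ┠─────────────────────────────────┨r│Pending 
 ┃Gen: 0                           ┃ │Closed  
 ┃········██·███·█······           ┃r│Active  
 ┃···███·····█·█····██··           ┃ │Active  
 ┃··████···██··█····███·           ┃━━━━━━━━━━
 ┃█·█·██·········█·███··           ┃          
 ┃····█···█·····█·······           ┃          
 ┃·······██···█·····█···           ┃          
 ┃·█······█····██·······           ┃          
 ┃█·█·······█···········           ┃          
 ┃█··███·████··█··███···           ┃          
 ┃█··█·█···█·██··█··█·█·           ┃          
 ┃··██·█····█··█·██···█·           ┃          


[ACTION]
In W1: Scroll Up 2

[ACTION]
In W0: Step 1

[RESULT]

                        ┃ DataTable           
                        ┠─────────────────────
                        ┃Name        │Status  
                        ┃────────────┼────────
                        ┃Alice Brown │Pending 
 ┏━━━━━━━━━━━━━━━━━━━━━━━━━━━━━━━━━┓ │Inactive
 ┃ GameOfLife                      ┃n│Inactive
 ┠─────────────────────────────────┨r│Pending 
 ┃Gen: 1                           ┃ │Closed  
 ┃····█·····██·██·······           ┃r│Active  
 ┃··█··█··█··█·█····█·█·           ┃ │Active  
 ┃·██···█···█·█·█·····█·           ┃━━━━━━━━━━
 ┃·██······█····█··█··█·           ┃          
 ┃···███·██········█·█··           ┃          
 ┃·······███····█·······           ┃          
 ┃·█·····███···█········           ┃          
 ┃█·███··█··█··██··█····           ┃          
 ┃█·██·██·█···█···████··           ┃          
 ┃·█···█·····███·█··█···           ┃          
 ┃··██·█·······█·██··███           ┃          


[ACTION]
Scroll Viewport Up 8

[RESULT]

                                              
                                              
                                              
                        ┏━━━━━━━━━━━━━━━━━━━━━
                        ┃ DataTable           
                        ┠─────────────────────
                        ┃Name        │Status  
                        ┃────────────┼────────
                        ┃Alice Brown │Pending 
 ┏━━━━━━━━━━━━━━━━━━━━━━━━━━━━━━━━━┓ │Inactive
 ┃ GameOfLife                      ┃n│Inactive
 ┠─────────────────────────────────┨r│Pending 
 ┃Gen: 1                           ┃ │Closed  
 ┃····█·····██·██·······           ┃r│Active  
 ┃··█··█··█··█·█····█·█·           ┃ │Active  
 ┃·██···█···█·█·█·····█·           ┃━━━━━━━━━━
 ┃·██······█····█··█··█·           ┃          
 ┃···███·██········█·█··           ┃          
 ┃·······███····█·······           ┃          
 ┃·█·····███···█········           ┃          


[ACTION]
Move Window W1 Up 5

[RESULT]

                        ┏━━━━━━━━━━━━━━━━━━━━━
                        ┃ DataTable           
                        ┠─────────────────────
                        ┃Name        │Status  
                        ┃────────────┼────────
                        ┃Alice Brown │Pending 
                        ┃Frank Brown │Inactive
                        ┃Grace Wilson│Inactive
                        ┃Alice Taylor│Pending 
 ┏━━━━━━━━━━━━━━━━━━━━━━━━━━━━━━━━━┓ │Closed  
 ┃ GameOfLife                      ┃r│Active  
 ┠─────────────────────────────────┨ │Active  
 ┃Gen: 1                           ┃━━━━━━━━━━
 ┃····█·····██·██·······           ┃          
 ┃··█··█··█··█·█····█·█·           ┃          
 ┃·██···█···█·█·█·····█·           ┃          
 ┃·██······█····█··█··█·           ┃          
 ┃···███·██········█·█··           ┃          
 ┃·······███····█·······           ┃          
 ┃·█·····███···█········           ┃          


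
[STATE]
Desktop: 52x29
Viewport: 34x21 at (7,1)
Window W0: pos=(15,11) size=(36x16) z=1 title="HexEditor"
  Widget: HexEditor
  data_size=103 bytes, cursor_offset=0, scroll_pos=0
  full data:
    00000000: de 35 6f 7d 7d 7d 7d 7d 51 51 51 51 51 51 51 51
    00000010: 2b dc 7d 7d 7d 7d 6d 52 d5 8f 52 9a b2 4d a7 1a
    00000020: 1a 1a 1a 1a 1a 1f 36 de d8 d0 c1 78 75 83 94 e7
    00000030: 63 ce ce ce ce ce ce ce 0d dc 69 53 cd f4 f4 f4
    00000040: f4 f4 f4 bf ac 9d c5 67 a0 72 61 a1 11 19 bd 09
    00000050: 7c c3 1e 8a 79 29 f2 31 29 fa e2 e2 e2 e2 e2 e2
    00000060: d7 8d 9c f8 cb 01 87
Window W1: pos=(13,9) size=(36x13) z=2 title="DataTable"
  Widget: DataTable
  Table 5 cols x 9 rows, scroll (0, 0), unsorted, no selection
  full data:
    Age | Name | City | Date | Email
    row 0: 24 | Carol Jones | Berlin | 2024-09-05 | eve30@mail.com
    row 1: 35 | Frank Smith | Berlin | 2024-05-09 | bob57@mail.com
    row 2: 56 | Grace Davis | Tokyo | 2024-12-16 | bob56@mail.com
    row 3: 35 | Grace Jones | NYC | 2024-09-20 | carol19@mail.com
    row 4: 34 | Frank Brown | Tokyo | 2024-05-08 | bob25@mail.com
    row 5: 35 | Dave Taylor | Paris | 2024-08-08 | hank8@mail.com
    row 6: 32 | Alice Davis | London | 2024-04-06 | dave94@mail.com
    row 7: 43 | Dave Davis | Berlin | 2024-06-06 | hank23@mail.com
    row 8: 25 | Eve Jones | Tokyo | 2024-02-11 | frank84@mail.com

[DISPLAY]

                                  
                                  
                                  
                                  
                                  
                                  
                                  
                                  
      ┏━━━━━━━━━━━━━━━━━━━━━━━━━━━
      ┃ DataTable                 
      ┠───────────────────────────
      ┃Age│Name       │City  │Date
      ┃───┼───────────┼──────┼────
      ┃24 │Carol Jones│Berlin│2024
      ┃35 │Frank Smith│Berlin│2024
      ┃56 │Grace Davis│Tokyo │2024
      ┃35 │Grace Jones│NYC   │2024
      ┃34 │Frank Brown│Tokyo │2024
      ┃35 │Dave Taylor│Paris │2024
      ┃32 │Alice Davis│London│2024
      ┗━━━━━━━━━━━━━━━━━━━━━━━━━━━


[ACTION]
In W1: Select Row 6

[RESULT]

                                  
                                  
                                  
                                  
                                  
                                  
                                  
                                  
      ┏━━━━━━━━━━━━━━━━━━━━━━━━━━━
      ┃ DataTable                 
      ┠───────────────────────────
      ┃Age│Name       │City  │Date
      ┃───┼───────────┼──────┼────
      ┃24 │Carol Jones│Berlin│2024
      ┃35 │Frank Smith│Berlin│2024
      ┃56 │Grace Davis│Tokyo │2024
      ┃35 │Grace Jones│NYC   │2024
      ┃34 │Frank Brown│Tokyo │2024
      ┃35 │Dave Taylor│Paris │2024
      ┃>2 │Alice Davis│London│2024
      ┗━━━━━━━━━━━━━━━━━━━━━━━━━━━


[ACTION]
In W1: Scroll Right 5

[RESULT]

                                  
                                  
                                  
                                  
                                  
                                  
                                  
                                  
      ┏━━━━━━━━━━━━━━━━━━━━━━━━━━━
      ┃ DataTable                 
      ┠───────────────────────────
      ┃ame       │City  │Date     
      ┃──────────┼──────┼─────────
      ┃arol Jones│Berlin│2024-09-0
      ┃rank Smith│Berlin│2024-05-0
      ┃race Davis│Tokyo │2024-12-1
      ┃race Jones│NYC   │2024-09-2
      ┃rank Brown│Tokyo │2024-05-0
      ┃ave Taylor│Paris │2024-08-0
      ┃lice Davis│London│2024-04-0
      ┗━━━━━━━━━━━━━━━━━━━━━━━━━━━


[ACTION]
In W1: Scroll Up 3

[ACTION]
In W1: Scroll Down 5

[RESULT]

                                  
                                  
                                  
                                  
                                  
                                  
                                  
                                  
      ┏━━━━━━━━━━━━━━━━━━━━━━━━━━━
      ┃ DataTable                 
      ┠───────────────────────────
      ┃ame       │City  │Date     
      ┃──────────┼──────┼─────────
      ┃race Davis│Tokyo │2024-12-1
      ┃race Jones│NYC   │2024-09-2
      ┃rank Brown│Tokyo │2024-05-0
      ┃ave Taylor│Paris │2024-08-0
      ┃lice Davis│London│2024-04-0
      ┃ave Davis │Berlin│2024-06-0
      ┃ve Jones  │Tokyo │2024-02-1
      ┗━━━━━━━━━━━━━━━━━━━━━━━━━━━


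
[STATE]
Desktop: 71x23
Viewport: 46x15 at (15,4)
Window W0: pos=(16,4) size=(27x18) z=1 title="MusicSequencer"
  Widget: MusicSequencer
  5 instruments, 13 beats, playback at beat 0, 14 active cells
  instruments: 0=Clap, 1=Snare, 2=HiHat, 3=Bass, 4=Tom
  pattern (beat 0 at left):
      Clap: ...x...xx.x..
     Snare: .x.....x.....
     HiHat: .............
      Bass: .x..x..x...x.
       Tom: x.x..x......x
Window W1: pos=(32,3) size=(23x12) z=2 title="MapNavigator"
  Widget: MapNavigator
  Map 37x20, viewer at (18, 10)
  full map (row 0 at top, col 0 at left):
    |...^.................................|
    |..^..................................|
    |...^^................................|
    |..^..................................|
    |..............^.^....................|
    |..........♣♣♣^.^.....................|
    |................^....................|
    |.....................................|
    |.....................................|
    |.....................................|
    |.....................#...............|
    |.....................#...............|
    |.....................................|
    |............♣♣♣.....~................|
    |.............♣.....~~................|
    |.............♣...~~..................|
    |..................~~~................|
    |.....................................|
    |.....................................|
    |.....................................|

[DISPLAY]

 ┏━━━━━━━━━━━━━━━┃ MapNavigator        ┃      
 ┃ MusicSequencer┠─────────────────────┨      
 ┠───────────────┃........^............┃      
 ┃      ▼12345678┃.....................┃      
 ┃  Clap···█···██┃.....................┃      
 ┃ Snare·█·····█·┃.....................┃      
 ┃ HiHat·········┃..........@..#.......┃      
 ┃  Bass·█··█··█·┃.............#.......┃      
 ┃   Tom█·█··█···┃.....................┃      
 ┃               ┃....♣♣♣.....~........┃      
 ┃               ┗━━━━━━━━━━━━━━━━━━━━━┛      
 ┃                         ┃                  
 ┃                         ┃                  
 ┃                         ┃                  
 ┃                         ┃                  


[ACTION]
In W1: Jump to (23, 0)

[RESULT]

 ┏━━━━━━━━━━━━━━━┃ MapNavigator        ┃      
 ┃ MusicSequencer┠─────────────────────┨      
 ┠───────────────┃                     ┃      
 ┃      ▼12345678┃                     ┃      
 ┃  Clap···█···██┃                     ┃      
 ┃ Snare·█·····█·┃                     ┃      
 ┃ HiHat·········┃..........@..........┃      
 ┃  Bass·█··█··█·┃.....................┃      
 ┃   Tom█·█··█···┃.....................┃      
 ┃               ┃.....................┃      
 ┃               ┗━━━━━━━━━━━━━━━━━━━━━┛      
 ┃                         ┃                  
 ┃                         ┃                  
 ┃                         ┃                  
 ┃                         ┃                  


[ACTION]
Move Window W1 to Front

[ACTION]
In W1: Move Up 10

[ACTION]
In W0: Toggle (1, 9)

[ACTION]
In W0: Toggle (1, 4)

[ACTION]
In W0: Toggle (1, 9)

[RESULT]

 ┏━━━━━━━━━━━━━━━┃ MapNavigator        ┃      
 ┃ MusicSequencer┠─────────────────────┨      
 ┠───────────────┃                     ┃      
 ┃      ▼12345678┃                     ┃      
 ┃  Clap···█···██┃                     ┃      
 ┃ Snare·█··█··█·┃                     ┃      
 ┃ HiHat·········┃..........@..........┃      
 ┃  Bass·█··█··█·┃.....................┃      
 ┃   Tom█·█··█···┃.....................┃      
 ┃               ┃.....................┃      
 ┃               ┗━━━━━━━━━━━━━━━━━━━━━┛      
 ┃                         ┃                  
 ┃                         ┃                  
 ┃                         ┃                  
 ┃                         ┃                  


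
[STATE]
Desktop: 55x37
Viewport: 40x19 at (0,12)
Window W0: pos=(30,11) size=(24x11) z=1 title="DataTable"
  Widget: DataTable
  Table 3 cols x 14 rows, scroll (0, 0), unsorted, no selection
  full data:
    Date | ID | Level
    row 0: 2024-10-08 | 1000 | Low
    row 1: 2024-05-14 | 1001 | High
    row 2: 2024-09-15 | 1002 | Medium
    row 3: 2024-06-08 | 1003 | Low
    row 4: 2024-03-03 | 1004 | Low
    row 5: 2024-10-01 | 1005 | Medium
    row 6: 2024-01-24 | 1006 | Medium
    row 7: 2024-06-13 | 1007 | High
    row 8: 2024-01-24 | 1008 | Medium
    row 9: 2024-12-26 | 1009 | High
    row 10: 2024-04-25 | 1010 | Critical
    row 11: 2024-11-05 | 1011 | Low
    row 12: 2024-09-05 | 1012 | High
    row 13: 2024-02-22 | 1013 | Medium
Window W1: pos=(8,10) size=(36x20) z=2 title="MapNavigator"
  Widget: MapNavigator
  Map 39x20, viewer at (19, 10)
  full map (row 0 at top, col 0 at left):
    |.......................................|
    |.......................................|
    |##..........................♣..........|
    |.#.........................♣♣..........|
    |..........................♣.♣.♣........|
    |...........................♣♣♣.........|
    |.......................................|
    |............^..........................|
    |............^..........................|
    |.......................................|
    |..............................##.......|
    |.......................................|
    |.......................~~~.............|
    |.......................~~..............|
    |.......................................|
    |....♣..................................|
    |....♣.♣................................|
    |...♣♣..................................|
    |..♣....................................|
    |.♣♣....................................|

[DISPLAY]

        ┠───────────────────────────────
        ┃..........................♣....
        ┃.........................♣♣....
        ┃........................♣.♣.♣..
        ┃.........................♣♣♣...
        ┃...............................
        ┃..........^....................
        ┃..........^....................
        ┃...............................
        ┃.................@..........##.
        ┃...............................
        ┃.....................~~~.......
        ┃.....................~~........
        ┃...............................
        ┃..♣............................
        ┃..♣.♣..........................
        ┃.♣♣............................
        ┗━━━━━━━━━━━━━━━━━━━━━━━━━━━━━━━
                                        


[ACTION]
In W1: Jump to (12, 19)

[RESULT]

        ┠───────────────────────────────
        ┃     ..........................
        ┃     .......................~~~
        ┃     .......................~~.
        ┃     ..........................
        ┃     ....♣.....................
        ┃     ....♣.♣...................
        ┃     ...♣♣.....................
        ┃     ..♣.......................
        ┃     .♣♣.........@.............
        ┃                               
        ┃                               
        ┃                               
        ┃                               
        ┃                               
        ┃                               
        ┃                               
        ┗━━━━━━━━━━━━━━━━━━━━━━━━━━━━━━━
                                        


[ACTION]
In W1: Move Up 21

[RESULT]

        ┠───────────────────────────────
        ┃                               
        ┃                               
        ┃                               
        ┃                               
        ┃                               
        ┃                               
        ┃                               
        ┃                               
        ┃     ............@.............
        ┃     ..........................
        ┃     ##........................
        ┃     .#........................
        ┃     ..........................
        ┃     ..........................
        ┃     ..........................
        ┃     ............^.............
        ┗━━━━━━━━━━━━━━━━━━━━━━━━━━━━━━━
                                        


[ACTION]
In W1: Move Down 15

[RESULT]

        ┠───────────────────────────────
        ┃     ............^.............
        ┃     ............^.............
        ┃     ..........................
        ┃     ..........................
        ┃     ..........................
        ┃     .......................~~~
        ┃     .......................~~.
        ┃     ..........................
        ┃     ....♣.......@.............
        ┃     ....♣.♣...................
        ┃     ...♣♣.....................
        ┃     ..♣.......................
        ┃     .♣♣.......................
        ┃                               
        ┃                               
        ┃                               
        ┗━━━━━━━━━━━━━━━━━━━━━━━━━━━━━━━
                                        


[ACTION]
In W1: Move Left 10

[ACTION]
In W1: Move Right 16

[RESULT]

        ┠───────────────────────────────
        ┃...........^...................
        ┃...........^...................
        ┃...............................
        ┃.............................##
        ┃...............................
        ┃......................~~~......
        ┃......................~~.......
        ┃...............................
        ┃...♣.............@.............
        ┃...♣.♣.........................
        ┃..♣♣...........................
        ┃.♣.............................
        ┃♣♣.............................
        ┃                               
        ┃                               
        ┃                               
        ┗━━━━━━━━━━━━━━━━━━━━━━━━━━━━━━━
                                        


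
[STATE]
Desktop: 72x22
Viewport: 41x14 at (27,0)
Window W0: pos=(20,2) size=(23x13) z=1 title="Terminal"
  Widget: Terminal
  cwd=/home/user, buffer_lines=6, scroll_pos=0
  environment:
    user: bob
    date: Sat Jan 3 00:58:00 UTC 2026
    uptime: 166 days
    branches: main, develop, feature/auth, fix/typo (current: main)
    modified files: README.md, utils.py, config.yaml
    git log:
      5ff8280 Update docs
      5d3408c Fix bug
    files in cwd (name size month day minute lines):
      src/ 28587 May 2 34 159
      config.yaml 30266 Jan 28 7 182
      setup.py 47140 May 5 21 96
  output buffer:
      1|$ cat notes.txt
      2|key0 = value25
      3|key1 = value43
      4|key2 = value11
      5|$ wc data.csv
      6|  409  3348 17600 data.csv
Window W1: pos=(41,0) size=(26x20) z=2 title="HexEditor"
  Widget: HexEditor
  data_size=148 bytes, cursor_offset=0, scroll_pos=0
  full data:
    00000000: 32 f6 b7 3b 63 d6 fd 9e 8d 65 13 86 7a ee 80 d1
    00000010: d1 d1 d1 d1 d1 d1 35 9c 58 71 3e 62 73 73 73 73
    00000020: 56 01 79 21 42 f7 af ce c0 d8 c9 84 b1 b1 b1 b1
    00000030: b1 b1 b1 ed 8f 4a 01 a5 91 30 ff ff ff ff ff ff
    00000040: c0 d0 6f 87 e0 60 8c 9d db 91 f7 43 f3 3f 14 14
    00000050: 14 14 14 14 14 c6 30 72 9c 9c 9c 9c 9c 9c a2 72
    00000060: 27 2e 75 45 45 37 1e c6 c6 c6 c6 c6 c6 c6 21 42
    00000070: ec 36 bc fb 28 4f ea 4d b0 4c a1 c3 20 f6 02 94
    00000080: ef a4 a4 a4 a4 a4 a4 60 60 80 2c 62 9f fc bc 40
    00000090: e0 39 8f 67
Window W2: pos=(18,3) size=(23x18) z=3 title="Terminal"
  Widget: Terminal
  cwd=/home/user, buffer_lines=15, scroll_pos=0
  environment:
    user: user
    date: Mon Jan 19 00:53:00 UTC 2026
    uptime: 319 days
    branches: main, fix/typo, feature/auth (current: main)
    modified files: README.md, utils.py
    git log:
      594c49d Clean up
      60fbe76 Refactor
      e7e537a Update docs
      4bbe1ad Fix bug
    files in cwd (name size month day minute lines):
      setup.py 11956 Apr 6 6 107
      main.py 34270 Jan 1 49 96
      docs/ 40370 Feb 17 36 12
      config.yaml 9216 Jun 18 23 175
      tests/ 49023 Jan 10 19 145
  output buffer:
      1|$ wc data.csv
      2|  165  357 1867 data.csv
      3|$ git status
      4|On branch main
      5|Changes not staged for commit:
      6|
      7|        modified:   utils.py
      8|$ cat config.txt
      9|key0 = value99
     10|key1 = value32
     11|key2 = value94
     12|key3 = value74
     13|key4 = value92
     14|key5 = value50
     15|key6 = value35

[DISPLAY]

              ┏━━━━━━━━━━━━━━━━━━━━━━━━┓ 
              ┃ HexEditor              ┃ 
━━━━━━━━━━━━━━┠────────────────────────┨ 
━━━━━━━━━━━━━┓┃00000000  32 f6 b7 3b 63┃ 
l            ┃┃00000010  d1 d1 d1 d1 d1┃ 
─────────────┨┃00000020  56 01 79 21 42┃ 
a.csv        ┃┃00000030  b1 b1 b1 ed 8f┃ 
57 1867 data.┃┃00000040  c0 d0 6f 87 e0┃ 
atus         ┃┃00000050  14 14 14 14 14┃ 
h main       ┃┃00000060  27 2e 75 45 45┃ 
not staged fo┃┃00000070  ec 36 bc fb 28┃ 
             ┃┃00000080  ef a4 a4 a4 a4┃ 
modified:   u┃┃00000090  e0 39 8f 67   ┃ 
nfig.txt     ┃┃                        ┃ 


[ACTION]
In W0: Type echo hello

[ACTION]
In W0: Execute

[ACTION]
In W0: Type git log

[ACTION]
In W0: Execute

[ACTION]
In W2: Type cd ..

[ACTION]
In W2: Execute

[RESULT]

              ┏━━━━━━━━━━━━━━━━━━━━━━━━┓ 
              ┃ HexEditor              ┃ 
━━━━━━━━━━━━━━┠────────────────────────┨ 
━━━━━━━━━━━━━┓┃00000000  32 f6 b7 3b 63┃ 
l            ┃┃00000010  d1 d1 d1 d1 d1┃ 
─────────────┨┃00000020  56 01 79 21 42┃ 
not staged fo┃┃00000030  b1 b1 b1 ed 8f┃ 
             ┃┃00000040  c0 d0 6f 87 e0┃ 
modified:   u┃┃00000050  14 14 14 14 14┃ 
nfig.txt     ┃┃00000060  27 2e 75 45 45┃ 
alue99       ┃┃00000070  ec 36 bc fb 28┃ 
alue32       ┃┃00000080  ef a4 a4 a4 a4┃ 
alue94       ┃┃00000090  e0 39 8f 67   ┃ 
alue74       ┃┃                        ┃ 


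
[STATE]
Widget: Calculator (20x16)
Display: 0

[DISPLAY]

                   0
┌───┬───┬───┬───┐   
│ 7 │ 8 │ 9 │ ÷ │   
├───┼───┼───┼───┤   
│ 4 │ 5 │ 6 │ × │   
├───┼───┼───┼───┤   
│ 1 │ 2 │ 3 │ - │   
├───┼───┼───┼───┤   
│ 0 │ . │ = │ + │   
├───┼───┼───┼───┤   
│ C │ MC│ MR│ M+│   
└───┴───┴───┴───┘   
                    
                    
                    
                    


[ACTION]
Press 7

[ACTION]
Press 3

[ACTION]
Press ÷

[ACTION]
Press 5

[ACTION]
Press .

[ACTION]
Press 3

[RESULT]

                 5.3
┌───┬───┬───┬───┐   
│ 7 │ 8 │ 9 │ ÷ │   
├───┼───┼───┼───┤   
│ 4 │ 5 │ 6 │ × │   
├───┼───┼───┼───┤   
│ 1 │ 2 │ 3 │ - │   
├───┼───┼───┼───┤   
│ 0 │ . │ = │ + │   
├───┼───┼───┼───┤   
│ C │ MC│ MR│ M+│   
└───┴───┴───┴───┘   
                    
                    
                    
                    


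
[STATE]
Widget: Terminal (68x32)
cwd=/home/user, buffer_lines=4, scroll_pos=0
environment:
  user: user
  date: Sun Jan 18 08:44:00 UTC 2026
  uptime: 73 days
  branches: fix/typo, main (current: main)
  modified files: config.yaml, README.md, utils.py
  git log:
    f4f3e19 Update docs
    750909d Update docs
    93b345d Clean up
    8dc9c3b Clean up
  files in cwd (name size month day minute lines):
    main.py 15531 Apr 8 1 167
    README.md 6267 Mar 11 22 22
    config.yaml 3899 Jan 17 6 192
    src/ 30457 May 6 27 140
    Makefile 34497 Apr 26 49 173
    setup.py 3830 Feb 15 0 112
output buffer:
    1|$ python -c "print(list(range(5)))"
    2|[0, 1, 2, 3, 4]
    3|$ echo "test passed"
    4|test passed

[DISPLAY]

$ python -c "print(list(range(5)))"                                 
[0, 1, 2, 3, 4]                                                     
$ echo "test passed"                                                
test passed                                                         
$ █                                                                 
                                                                    
                                                                    
                                                                    
                                                                    
                                                                    
                                                                    
                                                                    
                                                                    
                                                                    
                                                                    
                                                                    
                                                                    
                                                                    
                                                                    
                                                                    
                                                                    
                                                                    
                                                                    
                                                                    
                                                                    
                                                                    
                                                                    
                                                                    
                                                                    
                                                                    
                                                                    
                                                                    


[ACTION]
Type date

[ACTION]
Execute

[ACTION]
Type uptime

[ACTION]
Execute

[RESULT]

$ python -c "print(list(range(5)))"                                 
[0, 1, 2, 3, 4]                                                     
$ echo "test passed"                                                
test passed                                                         
$ date                                                              
Sun Jan 18 08:44:00 UTC 2026                                        
$ uptime                                                            
 10:00  up 73 days                                                  
$ █                                                                 
                                                                    
                                                                    
                                                                    
                                                                    
                                                                    
                                                                    
                                                                    
                                                                    
                                                                    
                                                                    
                                                                    
                                                                    
                                                                    
                                                                    
                                                                    
                                                                    
                                                                    
                                                                    
                                                                    
                                                                    
                                                                    
                                                                    
                                                                    


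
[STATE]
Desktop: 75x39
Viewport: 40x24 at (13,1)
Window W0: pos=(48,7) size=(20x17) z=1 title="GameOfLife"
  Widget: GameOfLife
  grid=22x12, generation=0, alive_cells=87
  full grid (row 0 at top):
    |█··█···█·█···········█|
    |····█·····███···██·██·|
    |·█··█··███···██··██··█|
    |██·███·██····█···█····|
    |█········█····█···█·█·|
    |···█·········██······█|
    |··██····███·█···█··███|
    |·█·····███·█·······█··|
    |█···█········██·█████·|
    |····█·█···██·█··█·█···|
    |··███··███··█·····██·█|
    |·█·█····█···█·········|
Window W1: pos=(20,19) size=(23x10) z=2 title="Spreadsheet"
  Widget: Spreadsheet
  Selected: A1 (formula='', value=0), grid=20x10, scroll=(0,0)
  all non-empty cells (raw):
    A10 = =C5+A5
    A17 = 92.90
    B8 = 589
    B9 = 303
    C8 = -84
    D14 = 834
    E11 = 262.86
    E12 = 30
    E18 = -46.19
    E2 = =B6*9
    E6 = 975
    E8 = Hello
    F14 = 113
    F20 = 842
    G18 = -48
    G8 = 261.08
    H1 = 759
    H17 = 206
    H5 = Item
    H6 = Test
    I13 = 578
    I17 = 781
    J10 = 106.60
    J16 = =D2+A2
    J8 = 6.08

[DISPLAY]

                                        
                                        
                                        
                                        
                                        
                                        
                                   ┏━━━━
                                   ┃ Gam
                                   ┠────
                                   ┃Gen:
                                   ┃·█··
                                   ┃··█·
                                   ┃··█·
                                   ┃·███
                                   ┃····
                                   ┃·█··
                                   ┃██··
                                   ┃····
       ┏━━━━━━━━━━━━━━━━━━━━━┓     ┃··█·
       ┃ Spreadsheet         ┃     ┃··█·
       ┠─────────────────────┨     ┃███·
       ┃A1:                  ┃     ┃·█··
       ┃       A       B     ┃     ┗━━━━
       ┃---------------------┃          


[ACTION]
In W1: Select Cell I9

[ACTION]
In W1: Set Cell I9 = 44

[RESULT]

                                        
                                        
                                        
                                        
                                        
                                        
                                   ┏━━━━
                                   ┃ Gam
                                   ┠────
                                   ┃Gen:
                                   ┃·█··
                                   ┃··█·
                                   ┃··█·
                                   ┃·███
                                   ┃····
                                   ┃·█··
                                   ┃██··
                                   ┃····
       ┏━━━━━━━━━━━━━━━━━━━━━┓     ┃··█·
       ┃ Spreadsheet         ┃     ┃··█·
       ┠─────────────────────┨     ┃███·
       ┃I9: 44               ┃     ┃·█··
       ┃       A       B     ┃     ┗━━━━
       ┃---------------------┃          


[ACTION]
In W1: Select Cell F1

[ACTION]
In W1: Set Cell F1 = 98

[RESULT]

                                        
                                        
                                        
                                        
                                        
                                        
                                   ┏━━━━
                                   ┃ Gam
                                   ┠────
                                   ┃Gen:
                                   ┃·█··
                                   ┃··█·
                                   ┃··█·
                                   ┃·███
                                   ┃····
                                   ┃·█··
                                   ┃██··
                                   ┃····
       ┏━━━━━━━━━━━━━━━━━━━━━┓     ┃··█·
       ┃ Spreadsheet         ┃     ┃··█·
       ┠─────────────────────┨     ┃███·
       ┃F1: 98               ┃     ┃·█··
       ┃       A       B     ┃     ┗━━━━
       ┃---------------------┃          
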